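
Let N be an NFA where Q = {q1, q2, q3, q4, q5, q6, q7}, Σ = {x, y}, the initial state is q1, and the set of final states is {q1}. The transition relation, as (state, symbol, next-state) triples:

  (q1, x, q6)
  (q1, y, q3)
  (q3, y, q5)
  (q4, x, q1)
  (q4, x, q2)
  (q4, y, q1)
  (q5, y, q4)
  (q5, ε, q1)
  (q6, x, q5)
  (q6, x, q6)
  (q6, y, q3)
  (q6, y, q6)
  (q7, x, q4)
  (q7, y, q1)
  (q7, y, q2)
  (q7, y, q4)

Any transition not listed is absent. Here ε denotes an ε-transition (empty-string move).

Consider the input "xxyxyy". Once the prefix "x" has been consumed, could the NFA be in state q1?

No

Start in {q1}.
Read 'x': q1→{q6}; now {q6}.
State q1 is not in {q6}.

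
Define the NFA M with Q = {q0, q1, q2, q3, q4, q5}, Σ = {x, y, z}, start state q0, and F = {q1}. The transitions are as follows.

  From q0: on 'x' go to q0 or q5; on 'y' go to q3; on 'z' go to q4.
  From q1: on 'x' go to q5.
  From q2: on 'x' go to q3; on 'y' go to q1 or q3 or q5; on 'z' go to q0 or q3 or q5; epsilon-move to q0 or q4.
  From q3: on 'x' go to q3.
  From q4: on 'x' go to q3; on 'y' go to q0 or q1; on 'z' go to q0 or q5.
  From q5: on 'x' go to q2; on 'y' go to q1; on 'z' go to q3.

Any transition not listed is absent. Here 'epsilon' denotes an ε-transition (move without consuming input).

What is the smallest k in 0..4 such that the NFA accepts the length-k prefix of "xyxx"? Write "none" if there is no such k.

2

Start in {q0}.
Read 'x': {q0} → {q0, q5}.
Read 'y': {q0, q5} → {q1, q3}.
None of the earlier sets intersect F, but {q1, q3} does.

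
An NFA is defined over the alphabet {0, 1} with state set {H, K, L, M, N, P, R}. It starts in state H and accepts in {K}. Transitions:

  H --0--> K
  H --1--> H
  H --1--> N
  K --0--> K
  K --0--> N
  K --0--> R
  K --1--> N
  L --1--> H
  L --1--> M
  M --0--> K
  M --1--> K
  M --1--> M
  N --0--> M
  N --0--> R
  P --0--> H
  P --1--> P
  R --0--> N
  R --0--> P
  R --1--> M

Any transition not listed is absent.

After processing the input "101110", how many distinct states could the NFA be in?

4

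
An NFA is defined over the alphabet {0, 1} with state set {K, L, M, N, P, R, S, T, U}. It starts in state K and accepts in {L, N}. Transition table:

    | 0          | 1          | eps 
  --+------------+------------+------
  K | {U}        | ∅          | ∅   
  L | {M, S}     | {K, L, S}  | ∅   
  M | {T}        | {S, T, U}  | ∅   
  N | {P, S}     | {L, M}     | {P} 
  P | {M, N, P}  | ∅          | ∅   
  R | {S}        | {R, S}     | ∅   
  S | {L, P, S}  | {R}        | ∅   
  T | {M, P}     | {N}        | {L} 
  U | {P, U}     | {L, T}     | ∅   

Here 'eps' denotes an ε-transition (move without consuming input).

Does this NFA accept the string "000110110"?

Start in {K}.
Read '0': K→{U}; now {U}.
Read '0': U→{P, U}; now {P, U}.
Read '0': P→{M, N, P}, U→{P, U}; now {M, N, P, U}.
Read '1': M→{S, T, U}, N→{L, M}, P→∅, U→{L, T}; now {L, M, S, T, U}.
Read '1': L→{K, L, S}, M→{S, T, U}, S→{R}, T→{N}, U→{L, T}; union {K, L, N, R, S, T, U}; ε-closure = {K, L, N, P, R, S, T, U}.
Read '0': K→{U}, L→{M, S}, N→{P, S}, P→{M, N, P}, R→{S}, S→{L, P, S}, T→{M, P}, U→{P, U}; now {L, M, N, P, S, U}.
Read '1': L→{K, L, S}, M→{S, T, U}, N→{L, M}, P→∅, S→{R}, U→{L, T}; now {K, L, M, R, S, T, U}.
Read '1': K→∅, L→{K, L, S}, M→{S, T, U}, R→{R, S}, S→{R}, T→{N}, U→{L, T}; union {K, L, N, R, S, T, U}; ε-closure = {K, L, N, P, R, S, T, U}.
Read '0': K→{U}, L→{M, S}, N→{P, S}, P→{M, N, P}, R→{S}, S→{L, P, S}, T→{M, P}, U→{P, U}; now {L, M, N, P, S, U}.
The final set {L, M, N, P, S, U} contains the accepting states L, N.

Yes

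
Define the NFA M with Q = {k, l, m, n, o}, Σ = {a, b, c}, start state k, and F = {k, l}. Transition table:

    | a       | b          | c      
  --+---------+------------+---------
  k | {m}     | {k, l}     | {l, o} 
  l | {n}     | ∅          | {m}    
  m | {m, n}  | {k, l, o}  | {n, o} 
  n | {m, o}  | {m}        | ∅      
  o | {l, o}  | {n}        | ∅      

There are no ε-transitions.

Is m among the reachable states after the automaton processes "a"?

Yes

Start in {k}.
Read 'a': {k} → {m}.
State m is in {m}.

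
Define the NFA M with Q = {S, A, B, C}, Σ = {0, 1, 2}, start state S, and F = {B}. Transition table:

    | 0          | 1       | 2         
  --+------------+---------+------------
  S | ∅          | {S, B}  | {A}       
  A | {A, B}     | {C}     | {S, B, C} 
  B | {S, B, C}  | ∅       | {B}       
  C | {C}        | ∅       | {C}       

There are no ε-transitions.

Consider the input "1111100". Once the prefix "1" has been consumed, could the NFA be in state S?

Yes

Start in {S}.
Read '1': {S} → {S, B}.
State S is in {S, B}.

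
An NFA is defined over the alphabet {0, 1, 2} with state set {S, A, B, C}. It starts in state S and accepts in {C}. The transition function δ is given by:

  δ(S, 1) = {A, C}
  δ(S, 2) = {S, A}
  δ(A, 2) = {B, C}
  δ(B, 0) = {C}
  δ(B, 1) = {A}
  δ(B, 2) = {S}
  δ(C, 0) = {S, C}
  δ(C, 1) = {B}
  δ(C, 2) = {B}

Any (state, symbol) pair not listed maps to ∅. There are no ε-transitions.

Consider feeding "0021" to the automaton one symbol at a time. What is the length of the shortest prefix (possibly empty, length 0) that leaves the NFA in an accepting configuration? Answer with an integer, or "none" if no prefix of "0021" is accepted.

none

Start in {S}.
Read '0': S→∅; now ∅.
The set is empty and remains empty for the remaining 3 symbols.
No reachable set along the way intersects F.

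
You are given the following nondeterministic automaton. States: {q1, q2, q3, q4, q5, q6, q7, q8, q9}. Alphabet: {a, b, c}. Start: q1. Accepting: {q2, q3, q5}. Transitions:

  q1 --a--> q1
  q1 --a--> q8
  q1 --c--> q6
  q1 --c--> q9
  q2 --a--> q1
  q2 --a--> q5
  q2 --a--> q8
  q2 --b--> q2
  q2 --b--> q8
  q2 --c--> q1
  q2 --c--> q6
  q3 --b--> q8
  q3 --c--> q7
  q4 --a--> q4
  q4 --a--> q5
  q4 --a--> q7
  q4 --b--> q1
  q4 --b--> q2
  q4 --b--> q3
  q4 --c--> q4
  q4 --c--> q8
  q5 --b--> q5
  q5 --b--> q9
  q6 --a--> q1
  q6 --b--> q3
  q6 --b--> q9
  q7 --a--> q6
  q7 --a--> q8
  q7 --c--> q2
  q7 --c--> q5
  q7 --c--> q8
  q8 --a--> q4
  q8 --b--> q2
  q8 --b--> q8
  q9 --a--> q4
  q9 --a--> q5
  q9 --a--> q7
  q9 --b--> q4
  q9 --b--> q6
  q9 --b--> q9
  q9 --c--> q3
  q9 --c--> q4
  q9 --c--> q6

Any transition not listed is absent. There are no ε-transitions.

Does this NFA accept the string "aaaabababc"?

Yes

Start in {q1}.
Read 'a': q1→{q1, q8}; now {q1, q8}.
Read 'a': q1→{q1, q8}, q8→{q4}; now {q1, q4, q8}.
Read 'a': q1→{q1, q8}, q4→{q4, q5, q7}, q8→{q4}; now {q1, q4, q5, q7, q8}.
Read 'a': q1→{q1, q8}, q4→{q4, q5, q7}, q5→∅, q7→{q6, q8}, q8→{q4}; now {q1, q4, q5, q6, q7, q8}.
Read 'b': q1→∅, q4→{q1, q2, q3}, q5→{q5, q9}, q6→{q3, q9}, q7→∅, q8→{q2, q8}; now {q1, q2, q3, q5, q8, q9}.
Read 'a': q1→{q1, q8}, q2→{q1, q5, q8}, q3→∅, q5→∅, q8→{q4}, q9→{q4, q5, q7}; now {q1, q4, q5, q7, q8}.
Read 'b': q1→∅, q4→{q1, q2, q3}, q5→{q5, q9}, q7→∅, q8→{q2, q8}; now {q1, q2, q3, q5, q8, q9}.
Read 'a': q1→{q1, q8}, q2→{q1, q5, q8}, q3→∅, q5→∅, q8→{q4}, q9→{q4, q5, q7}; now {q1, q4, q5, q7, q8}.
Read 'b': q1→∅, q4→{q1, q2, q3}, q5→{q5, q9}, q7→∅, q8→{q2, q8}; now {q1, q2, q3, q5, q8, q9}.
Read 'c': q1→{q6, q9}, q2→{q1, q6}, q3→{q7}, q5→∅, q8→∅, q9→{q3, q4, q6}; now {q1, q3, q4, q6, q7, q9}.
The final set {q1, q3, q4, q6, q7, q9} contains the accepting state q3.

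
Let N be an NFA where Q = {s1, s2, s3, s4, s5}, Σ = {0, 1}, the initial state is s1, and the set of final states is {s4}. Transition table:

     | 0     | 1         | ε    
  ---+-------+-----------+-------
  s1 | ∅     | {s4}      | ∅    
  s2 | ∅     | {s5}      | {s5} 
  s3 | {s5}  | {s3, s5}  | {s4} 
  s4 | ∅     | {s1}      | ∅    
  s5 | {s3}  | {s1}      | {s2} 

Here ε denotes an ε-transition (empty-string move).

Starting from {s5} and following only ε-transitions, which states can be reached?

Begin with {s5}.
ε-move s5 → s2; add s2.

{s2, s5}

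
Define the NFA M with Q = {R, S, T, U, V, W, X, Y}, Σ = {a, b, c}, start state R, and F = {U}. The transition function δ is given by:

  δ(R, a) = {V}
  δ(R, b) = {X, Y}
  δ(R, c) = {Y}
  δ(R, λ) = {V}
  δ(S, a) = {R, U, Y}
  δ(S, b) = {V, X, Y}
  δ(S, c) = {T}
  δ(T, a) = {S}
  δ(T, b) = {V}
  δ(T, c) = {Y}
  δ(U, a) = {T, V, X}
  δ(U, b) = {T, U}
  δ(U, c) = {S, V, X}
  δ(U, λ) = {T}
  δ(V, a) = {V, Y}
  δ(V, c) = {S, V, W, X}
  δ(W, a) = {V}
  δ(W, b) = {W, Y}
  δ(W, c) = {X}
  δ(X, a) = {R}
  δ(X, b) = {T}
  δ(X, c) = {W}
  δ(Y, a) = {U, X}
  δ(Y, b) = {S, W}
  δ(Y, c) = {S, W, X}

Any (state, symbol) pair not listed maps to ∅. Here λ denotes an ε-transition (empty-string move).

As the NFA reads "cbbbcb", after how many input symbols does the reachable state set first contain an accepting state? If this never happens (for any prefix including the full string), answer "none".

Start: ε-closure({R}) = {R, V}.
Read 'c': R→{Y}, V→{S, V, W, X}; now {S, V, W, X, Y}.
Read 'b': S→{V, X, Y}, V→∅, W→{W, Y}, X→{T}, Y→{S, W}; now {S, T, V, W, X, Y}.
Read 'b': S→{V, X, Y}, T→{V}, V→∅, W→{W, Y}, X→{T}, Y→{S, W}; now {S, T, V, W, X, Y}.
Read 'b': S→{V, X, Y}, T→{V}, V→∅, W→{W, Y}, X→{T}, Y→{S, W}; now {S, T, V, W, X, Y}.
Read 'c': S→{T}, T→{Y}, V→{S, V, W, X}, W→{X}, X→{W}, Y→{S, W, X}; now {S, T, V, W, X, Y}.
Read 'b': S→{V, X, Y}, T→{V}, V→∅, W→{W, Y}, X→{T}, Y→{S, W}; now {S, T, V, W, X, Y}.
No reachable set along the way intersects F.

none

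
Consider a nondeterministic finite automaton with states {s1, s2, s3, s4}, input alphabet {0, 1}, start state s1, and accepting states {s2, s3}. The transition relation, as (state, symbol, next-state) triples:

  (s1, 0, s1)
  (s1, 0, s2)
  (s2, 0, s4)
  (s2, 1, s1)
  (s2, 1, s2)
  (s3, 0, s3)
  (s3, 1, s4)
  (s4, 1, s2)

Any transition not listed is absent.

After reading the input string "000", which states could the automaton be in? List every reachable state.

Start in {s1}.
Read '0': s1→{s1, s2}; now {s1, s2}.
Read '0': s1→{s1, s2}, s2→{s4}; now {s1, s2, s4}.
Read '0': s1→{s1, s2}, s2→{s4}, s4→∅; now {s1, s2, s4}.

{s1, s2, s4}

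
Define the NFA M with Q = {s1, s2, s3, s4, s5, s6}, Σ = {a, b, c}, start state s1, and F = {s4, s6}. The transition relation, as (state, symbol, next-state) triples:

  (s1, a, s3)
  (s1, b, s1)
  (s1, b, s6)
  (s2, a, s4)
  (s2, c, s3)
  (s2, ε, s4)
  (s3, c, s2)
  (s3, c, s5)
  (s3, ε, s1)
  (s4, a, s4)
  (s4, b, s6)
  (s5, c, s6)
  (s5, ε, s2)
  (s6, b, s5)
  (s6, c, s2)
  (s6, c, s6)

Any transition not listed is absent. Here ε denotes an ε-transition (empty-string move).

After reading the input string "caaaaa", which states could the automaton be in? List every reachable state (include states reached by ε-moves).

∅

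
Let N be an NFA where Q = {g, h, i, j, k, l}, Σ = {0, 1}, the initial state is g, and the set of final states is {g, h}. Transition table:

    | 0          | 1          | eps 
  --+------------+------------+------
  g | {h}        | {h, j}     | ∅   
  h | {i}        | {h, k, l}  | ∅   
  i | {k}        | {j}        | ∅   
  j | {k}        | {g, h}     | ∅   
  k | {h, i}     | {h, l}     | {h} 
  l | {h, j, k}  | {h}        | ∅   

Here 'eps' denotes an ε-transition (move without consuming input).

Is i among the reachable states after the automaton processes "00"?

Yes

Start in {g}.
Read '0': g→{h}; now {h}.
Read '0': h→{i}; now {i}.
State i is in {i}.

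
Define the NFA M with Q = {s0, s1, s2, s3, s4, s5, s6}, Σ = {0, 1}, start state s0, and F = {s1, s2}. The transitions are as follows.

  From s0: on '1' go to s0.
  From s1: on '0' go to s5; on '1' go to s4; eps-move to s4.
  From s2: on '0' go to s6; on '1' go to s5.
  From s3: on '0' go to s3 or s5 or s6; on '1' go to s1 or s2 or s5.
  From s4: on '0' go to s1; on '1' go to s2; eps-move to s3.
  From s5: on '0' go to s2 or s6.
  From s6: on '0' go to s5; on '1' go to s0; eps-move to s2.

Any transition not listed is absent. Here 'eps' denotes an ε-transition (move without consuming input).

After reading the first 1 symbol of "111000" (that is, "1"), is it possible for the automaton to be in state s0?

Yes

Start in {s0}.
Read '1': s0→{s0}; now {s0}.
State s0 is in {s0}.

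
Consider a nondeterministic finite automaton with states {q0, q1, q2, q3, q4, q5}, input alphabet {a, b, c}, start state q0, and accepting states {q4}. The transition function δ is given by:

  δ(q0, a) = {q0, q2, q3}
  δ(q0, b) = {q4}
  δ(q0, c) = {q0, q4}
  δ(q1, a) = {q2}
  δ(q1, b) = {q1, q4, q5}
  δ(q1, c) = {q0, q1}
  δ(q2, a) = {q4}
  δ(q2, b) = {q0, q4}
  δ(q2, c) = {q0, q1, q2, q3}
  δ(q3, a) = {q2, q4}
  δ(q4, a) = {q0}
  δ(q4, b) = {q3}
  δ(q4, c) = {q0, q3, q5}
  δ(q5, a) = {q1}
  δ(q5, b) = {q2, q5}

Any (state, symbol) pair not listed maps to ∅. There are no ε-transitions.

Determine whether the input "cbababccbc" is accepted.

No

Start in {q0}.
Read 'c': q0→{q0, q4}; now {q0, q4}.
Read 'b': q0→{q4}, q4→{q3}; now {q3, q4}.
Read 'a': q3→{q2, q4}, q4→{q0}; now {q0, q2, q4}.
Read 'b': q0→{q4}, q2→{q0, q4}, q4→{q3}; now {q0, q3, q4}.
Read 'a': q0→{q0, q2, q3}, q3→{q2, q4}, q4→{q0}; now {q0, q2, q3, q4}.
Read 'b': q0→{q4}, q2→{q0, q4}, q3→∅, q4→{q3}; now {q0, q3, q4}.
Read 'c': q0→{q0, q4}, q3→∅, q4→{q0, q3, q5}; now {q0, q3, q4, q5}.
Read 'c': q0→{q0, q4}, q3→∅, q4→{q0, q3, q5}, q5→∅; now {q0, q3, q4, q5}.
Read 'b': q0→{q4}, q3→∅, q4→{q3}, q5→{q2, q5}; now {q2, q3, q4, q5}.
Read 'c': q2→{q0, q1, q2, q3}, q3→∅, q4→{q0, q3, q5}, q5→∅; now {q0, q1, q2, q3, q5}.
The final set {q0, q1, q2, q3, q5} contains no accepting state.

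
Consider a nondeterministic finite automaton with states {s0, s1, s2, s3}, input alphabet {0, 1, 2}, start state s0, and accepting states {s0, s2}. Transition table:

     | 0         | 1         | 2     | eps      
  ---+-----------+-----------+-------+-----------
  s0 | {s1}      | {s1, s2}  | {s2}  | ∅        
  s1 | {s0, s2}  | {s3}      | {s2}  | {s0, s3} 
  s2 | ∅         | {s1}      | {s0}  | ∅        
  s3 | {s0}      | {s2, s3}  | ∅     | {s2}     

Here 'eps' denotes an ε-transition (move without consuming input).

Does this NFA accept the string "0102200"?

Yes

Start in {s0}.
Read '0': {s0} → {s0, s1, s2, s3}.
Read '1': {s0, s1, s2, s3} → {s0, s1, s2, s3}.
Read '0': {s0, s1, s2, s3} → {s0, s1, s2, s3}.
Read '2': {s0, s1, s2, s3} → {s0, s2}.
Read '2': {s0, s2} → {s0, s2}.
Read '0': {s0, s2} → {s0, s1, s2, s3}.
Read '0': {s0, s1, s2, s3} → {s0, s1, s2, s3}.
The final set {s0, s1, s2, s3} contains the accepting states s0, s2.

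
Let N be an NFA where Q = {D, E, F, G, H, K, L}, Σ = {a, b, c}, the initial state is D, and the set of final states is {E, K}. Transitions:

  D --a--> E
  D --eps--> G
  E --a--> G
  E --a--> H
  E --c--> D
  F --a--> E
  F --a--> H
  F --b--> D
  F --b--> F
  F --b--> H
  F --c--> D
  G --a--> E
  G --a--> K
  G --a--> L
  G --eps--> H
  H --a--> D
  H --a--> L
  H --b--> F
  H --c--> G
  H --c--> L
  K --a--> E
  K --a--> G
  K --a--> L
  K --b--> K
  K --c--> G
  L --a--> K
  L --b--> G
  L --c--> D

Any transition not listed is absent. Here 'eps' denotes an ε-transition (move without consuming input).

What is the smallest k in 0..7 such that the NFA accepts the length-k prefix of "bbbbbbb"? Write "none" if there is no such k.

none

Start: ε-closure({D}) = {D, G, H}.
Read 'b': {D, G, H} → {F}.
Read 'b': {F} → {D, F, G, H}.
Read 'b': {D, F, G, H} → {D, F, G, H}.
Read 'b': {D, F, G, H} → {D, F, G, H}.
Read 'b': {D, F, G, H} → {D, F, G, H}.
Read 'b': {D, F, G, H} → {D, F, G, H}.
Read 'b': {D, F, G, H} → {D, F, G, H}.
No reachable set along the way intersects F.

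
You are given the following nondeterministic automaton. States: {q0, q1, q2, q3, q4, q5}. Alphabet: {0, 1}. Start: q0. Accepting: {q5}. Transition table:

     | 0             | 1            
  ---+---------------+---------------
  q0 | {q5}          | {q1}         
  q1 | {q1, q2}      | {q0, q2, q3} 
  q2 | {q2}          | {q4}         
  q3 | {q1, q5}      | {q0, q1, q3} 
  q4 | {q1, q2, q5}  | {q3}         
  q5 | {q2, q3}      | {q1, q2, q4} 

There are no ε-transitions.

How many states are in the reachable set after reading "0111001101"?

5

Start in {q0}.
Read '0': {q0} → {q5}.
Read '1': {q5} → {q1, q2, q4}.
Read '1': {q1, q2, q4} → {q0, q2, q3, q4}.
Read '1': {q0, q2, q3, q4} → {q0, q1, q3, q4}.
Read '0': {q0, q1, q3, q4} → {q1, q2, q5}.
Read '0': {q1, q2, q5} → {q1, q2, q3}.
Read '1': {q1, q2, q3} → {q0, q1, q2, q3, q4}.
Read '1': {q0, q1, q2, q3, q4} → {q0, q1, q2, q3, q4}.
Read '0': {q0, q1, q2, q3, q4} → {q1, q2, q5}.
Read '1': {q1, q2, q5} → {q0, q1, q2, q3, q4}.
That set has 5 states.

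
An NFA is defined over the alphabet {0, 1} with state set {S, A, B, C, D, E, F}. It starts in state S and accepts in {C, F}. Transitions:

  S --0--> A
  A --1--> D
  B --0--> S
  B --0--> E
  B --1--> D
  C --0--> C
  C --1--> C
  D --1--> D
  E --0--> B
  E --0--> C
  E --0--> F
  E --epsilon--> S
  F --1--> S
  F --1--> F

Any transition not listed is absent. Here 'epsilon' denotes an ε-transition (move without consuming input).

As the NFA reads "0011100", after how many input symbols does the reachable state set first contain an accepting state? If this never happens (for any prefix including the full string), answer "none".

none

Start in {S}.
Read '0': S→{A}; now {A}.
Read '0': A→∅; now ∅.
The set is empty and remains empty for the remaining 5 symbols.
No reachable set along the way intersects F.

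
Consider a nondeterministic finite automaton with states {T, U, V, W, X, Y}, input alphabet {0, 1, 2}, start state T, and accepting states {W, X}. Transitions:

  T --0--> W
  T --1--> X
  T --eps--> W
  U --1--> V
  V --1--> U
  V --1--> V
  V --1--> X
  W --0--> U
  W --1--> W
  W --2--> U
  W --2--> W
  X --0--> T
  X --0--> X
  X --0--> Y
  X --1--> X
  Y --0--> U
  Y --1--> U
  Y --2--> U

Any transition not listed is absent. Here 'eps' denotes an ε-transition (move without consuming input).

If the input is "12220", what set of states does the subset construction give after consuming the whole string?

{U}

Start: ε-closure({T}) = {T, W}.
Read '1': T→{X}, W→{W}; now {W, X}.
Read '2': W→{U, W}, X→∅; now {U, W}.
Read '2': U→∅, W→{U, W}; now {U, W}.
Read '2': U→∅, W→{U, W}; now {U, W}.
Read '0': U→∅, W→{U}; now {U}.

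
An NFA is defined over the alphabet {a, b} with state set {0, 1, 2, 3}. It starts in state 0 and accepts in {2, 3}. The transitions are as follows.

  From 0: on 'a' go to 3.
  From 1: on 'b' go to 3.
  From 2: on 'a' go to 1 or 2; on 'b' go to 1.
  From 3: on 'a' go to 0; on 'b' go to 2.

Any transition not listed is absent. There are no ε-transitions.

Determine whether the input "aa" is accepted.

No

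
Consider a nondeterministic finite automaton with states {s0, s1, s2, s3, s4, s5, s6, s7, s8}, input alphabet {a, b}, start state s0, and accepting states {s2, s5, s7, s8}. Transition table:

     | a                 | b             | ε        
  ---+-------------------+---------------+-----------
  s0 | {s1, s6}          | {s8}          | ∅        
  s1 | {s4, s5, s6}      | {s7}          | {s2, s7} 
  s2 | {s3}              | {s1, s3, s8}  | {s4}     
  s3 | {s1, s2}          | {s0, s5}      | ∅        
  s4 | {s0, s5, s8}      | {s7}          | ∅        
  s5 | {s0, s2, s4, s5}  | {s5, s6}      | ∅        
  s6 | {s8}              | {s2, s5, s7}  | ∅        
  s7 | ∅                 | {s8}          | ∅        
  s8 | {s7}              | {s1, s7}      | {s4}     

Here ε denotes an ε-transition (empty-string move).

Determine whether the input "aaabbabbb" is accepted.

Yes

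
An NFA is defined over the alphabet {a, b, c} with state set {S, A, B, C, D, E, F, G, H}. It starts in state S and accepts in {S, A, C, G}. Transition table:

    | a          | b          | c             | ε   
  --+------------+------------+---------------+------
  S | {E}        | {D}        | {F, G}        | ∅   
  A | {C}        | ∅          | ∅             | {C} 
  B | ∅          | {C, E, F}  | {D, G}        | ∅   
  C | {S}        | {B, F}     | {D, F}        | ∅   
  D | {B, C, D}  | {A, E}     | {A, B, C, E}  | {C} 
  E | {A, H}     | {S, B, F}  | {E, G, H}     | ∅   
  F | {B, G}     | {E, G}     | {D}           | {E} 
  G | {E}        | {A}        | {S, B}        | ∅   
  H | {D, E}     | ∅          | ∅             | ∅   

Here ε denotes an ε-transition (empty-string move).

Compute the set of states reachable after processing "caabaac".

Start in {S}.
Read 'c': S→{F, G}; union {F, G}; ε-closure = {E, F, G}.
Read 'a': E→{A, H}, F→{B, G}, G→{E}; union {A, B, E, G, H}; ε-closure = {A, B, C, E, G, H}.
Read 'a': A→{C}, B→∅, C→{S}, E→{A, H}, G→{E}, H→{D, E}; now {S, A, C, D, E, H}.
Read 'b': S→{D}, A→∅, C→{B, F}, D→{A, E}, E→{S, B, F}, H→∅; union {S, A, B, D, E, F}; ε-closure = {S, A, B, C, D, E, F}.
Read 'a': S→{E}, A→{C}, B→∅, C→{S}, D→{B, C, D}, E→{A, H}, F→{B, G}; now {S, A, B, C, D, E, G, H}.
Read 'a': S→{E}, A→{C}, B→∅, C→{S}, D→{B, C, D}, E→{A, H}, G→{E}, H→{D, E}; now {S, A, B, C, D, E, H}.
Read 'c': S→{F, G}, A→∅, B→{D, G}, C→{D, F}, D→{A, B, C, E}, E→{E, G, H}, H→∅; now {A, B, C, D, E, F, G, H}.

{A, B, C, D, E, F, G, H}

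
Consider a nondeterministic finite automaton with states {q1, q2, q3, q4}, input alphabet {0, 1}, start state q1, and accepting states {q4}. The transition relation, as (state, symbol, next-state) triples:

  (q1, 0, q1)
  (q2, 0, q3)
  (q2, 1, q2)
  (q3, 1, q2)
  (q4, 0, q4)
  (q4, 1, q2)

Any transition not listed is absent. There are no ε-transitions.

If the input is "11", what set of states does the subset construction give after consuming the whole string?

∅

Start in {q1}.
Read '1': q1→∅; now ∅.
The set is empty and remains empty for the remaining 1 symbol.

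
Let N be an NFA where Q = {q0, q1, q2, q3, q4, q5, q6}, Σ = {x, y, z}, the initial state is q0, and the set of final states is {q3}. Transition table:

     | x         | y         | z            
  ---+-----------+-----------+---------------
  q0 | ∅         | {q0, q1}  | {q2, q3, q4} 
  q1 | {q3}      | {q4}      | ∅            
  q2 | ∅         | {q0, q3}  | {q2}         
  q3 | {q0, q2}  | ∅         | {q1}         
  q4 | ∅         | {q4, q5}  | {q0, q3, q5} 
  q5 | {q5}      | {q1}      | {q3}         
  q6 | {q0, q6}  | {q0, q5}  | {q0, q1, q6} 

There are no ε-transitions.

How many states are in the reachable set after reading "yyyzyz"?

Start in {q0}.
Read 'y': {q0} → {q0, q1}.
Read 'y': {q0, q1} → {q0, q1, q4}.
Read 'y': {q0, q1, q4} → {q0, q1, q4, q5}.
Read 'z': {q0, q1, q4, q5} → {q0, q2, q3, q4, q5}.
Read 'y': {q0, q2, q3, q4, q5} → {q0, q1, q3, q4, q5}.
Read 'z': {q0, q1, q3, q4, q5} → {q0, q1, q2, q3, q4, q5}.
That set has 6 states.

6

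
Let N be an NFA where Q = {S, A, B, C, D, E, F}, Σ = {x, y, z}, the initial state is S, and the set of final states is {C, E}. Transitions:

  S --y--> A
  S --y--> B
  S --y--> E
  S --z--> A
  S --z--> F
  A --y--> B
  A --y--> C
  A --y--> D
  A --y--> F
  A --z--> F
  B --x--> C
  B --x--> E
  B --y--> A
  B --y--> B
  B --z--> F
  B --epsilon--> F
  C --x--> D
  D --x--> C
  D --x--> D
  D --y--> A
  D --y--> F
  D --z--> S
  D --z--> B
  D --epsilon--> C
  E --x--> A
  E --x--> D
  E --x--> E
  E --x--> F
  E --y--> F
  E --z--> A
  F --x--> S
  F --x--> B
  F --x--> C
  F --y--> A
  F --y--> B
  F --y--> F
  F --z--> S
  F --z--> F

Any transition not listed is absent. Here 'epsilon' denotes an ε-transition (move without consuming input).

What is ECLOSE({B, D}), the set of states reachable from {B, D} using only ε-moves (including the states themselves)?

{B, C, D, F}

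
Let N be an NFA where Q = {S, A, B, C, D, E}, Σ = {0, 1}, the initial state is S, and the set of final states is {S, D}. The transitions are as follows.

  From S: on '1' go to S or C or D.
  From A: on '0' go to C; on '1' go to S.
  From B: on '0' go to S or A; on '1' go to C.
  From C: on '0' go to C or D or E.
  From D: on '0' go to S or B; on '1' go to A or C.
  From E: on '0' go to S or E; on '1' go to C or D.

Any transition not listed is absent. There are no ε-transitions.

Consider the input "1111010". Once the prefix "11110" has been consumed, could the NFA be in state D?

Start in {S}.
Read '1': S→{S, C, D}; now {S, C, D}.
Read '1': S→{S, C, D}, C→∅, D→{A, C}; now {S, A, C, D}.
Read '1': S→{S, C, D}, A→{S}, C→∅, D→{A, C}; now {S, A, C, D}.
Read '1': S→{S, C, D}, A→{S}, C→∅, D→{A, C}; now {S, A, C, D}.
Read '0': S→∅, A→{C}, C→{C, D, E}, D→{S, B}; now {S, B, C, D, E}.
State D is in {S, B, C, D, E}.

Yes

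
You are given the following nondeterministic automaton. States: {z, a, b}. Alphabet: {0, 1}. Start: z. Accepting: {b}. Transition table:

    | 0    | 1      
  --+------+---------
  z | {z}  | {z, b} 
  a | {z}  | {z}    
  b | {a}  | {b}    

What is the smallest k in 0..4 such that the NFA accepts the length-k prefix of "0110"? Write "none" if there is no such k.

2

Start in {z}.
Read '0': {z} → {z}.
Read '1': {z} → {z, b}.
None of the earlier sets intersect F, but {z, b} does.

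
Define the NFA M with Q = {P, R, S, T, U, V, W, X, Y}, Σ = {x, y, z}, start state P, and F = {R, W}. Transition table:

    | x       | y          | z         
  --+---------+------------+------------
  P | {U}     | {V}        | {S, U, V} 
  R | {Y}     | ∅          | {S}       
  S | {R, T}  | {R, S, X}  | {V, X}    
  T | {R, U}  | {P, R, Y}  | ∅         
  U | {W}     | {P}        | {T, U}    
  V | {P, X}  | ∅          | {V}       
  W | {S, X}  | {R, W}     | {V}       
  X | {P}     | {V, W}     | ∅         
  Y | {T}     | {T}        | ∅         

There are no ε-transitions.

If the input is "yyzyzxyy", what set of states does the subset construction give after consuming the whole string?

∅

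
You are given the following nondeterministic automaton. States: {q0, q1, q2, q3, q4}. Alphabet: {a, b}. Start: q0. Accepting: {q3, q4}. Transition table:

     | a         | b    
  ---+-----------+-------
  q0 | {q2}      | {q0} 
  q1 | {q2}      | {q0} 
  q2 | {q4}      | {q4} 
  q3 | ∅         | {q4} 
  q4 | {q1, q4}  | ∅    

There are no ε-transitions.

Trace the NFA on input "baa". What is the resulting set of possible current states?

Start in {q0}.
Read 'b': {q0} → {q0}.
Read 'a': {q0} → {q2}.
Read 'a': {q2} → {q4}.

{q4}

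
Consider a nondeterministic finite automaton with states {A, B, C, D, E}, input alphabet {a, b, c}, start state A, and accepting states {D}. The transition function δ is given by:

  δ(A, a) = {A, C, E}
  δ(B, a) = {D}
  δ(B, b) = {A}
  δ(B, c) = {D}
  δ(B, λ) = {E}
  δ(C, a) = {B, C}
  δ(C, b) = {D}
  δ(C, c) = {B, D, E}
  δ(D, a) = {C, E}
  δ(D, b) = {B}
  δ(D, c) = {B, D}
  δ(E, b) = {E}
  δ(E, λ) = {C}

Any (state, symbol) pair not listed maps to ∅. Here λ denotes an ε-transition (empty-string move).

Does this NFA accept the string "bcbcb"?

No

Start in {A}.
Read 'b': {A} → ∅.
The set is empty and remains empty for the remaining 4 symbols.
The final set ∅ contains no accepting state.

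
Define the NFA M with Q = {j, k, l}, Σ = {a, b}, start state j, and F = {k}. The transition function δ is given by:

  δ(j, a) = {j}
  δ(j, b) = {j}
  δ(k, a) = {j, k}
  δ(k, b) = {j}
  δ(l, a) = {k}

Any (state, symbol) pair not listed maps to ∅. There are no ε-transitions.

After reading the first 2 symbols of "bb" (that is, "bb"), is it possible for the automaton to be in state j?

Start in {j}.
Read 'b': j→{j}; now {j}.
Read 'b': j→{j}; now {j}.
State j is in {j}.

Yes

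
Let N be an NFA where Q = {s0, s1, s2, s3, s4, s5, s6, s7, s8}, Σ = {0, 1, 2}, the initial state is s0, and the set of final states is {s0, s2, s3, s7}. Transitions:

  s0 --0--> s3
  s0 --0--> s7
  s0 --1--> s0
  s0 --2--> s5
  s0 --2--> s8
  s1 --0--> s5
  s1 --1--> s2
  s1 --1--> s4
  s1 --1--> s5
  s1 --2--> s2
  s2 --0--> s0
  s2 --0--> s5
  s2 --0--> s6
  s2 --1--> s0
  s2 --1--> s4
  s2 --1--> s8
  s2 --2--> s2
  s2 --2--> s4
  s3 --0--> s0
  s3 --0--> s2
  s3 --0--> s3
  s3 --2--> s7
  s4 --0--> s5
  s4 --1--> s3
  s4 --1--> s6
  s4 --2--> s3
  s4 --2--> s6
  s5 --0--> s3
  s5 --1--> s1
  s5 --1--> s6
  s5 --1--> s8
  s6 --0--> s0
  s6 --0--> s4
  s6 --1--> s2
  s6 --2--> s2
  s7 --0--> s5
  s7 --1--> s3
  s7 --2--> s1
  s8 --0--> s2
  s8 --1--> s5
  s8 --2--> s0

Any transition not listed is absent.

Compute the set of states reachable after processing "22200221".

Start in {s0}.
Read '2': s0→{s5, s8}; now {s5, s8}.
Read '2': s5→∅, s8→{s0}; now {s0}.
Read '2': s0→{s5, s8}; now {s5, s8}.
Read '0': s5→{s3}, s8→{s2}; now {s2, s3}.
Read '0': s2→{s0, s5, s6}, s3→{s0, s2, s3}; now {s0, s2, s3, s5, s6}.
Read '2': s0→{s5, s8}, s2→{s2, s4}, s3→{s7}, s5→∅, s6→{s2}; now {s2, s4, s5, s7, s8}.
Read '2': s2→{s2, s4}, s4→{s3, s6}, s5→∅, s7→{s1}, s8→{s0}; now {s0, s1, s2, s3, s4, s6}.
Read '1': s0→{s0}, s1→{s2, s4, s5}, s2→{s0, s4, s8}, s3→∅, s4→{s3, s6}, s6→{s2}; now {s0, s2, s3, s4, s5, s6, s8}.

{s0, s2, s3, s4, s5, s6, s8}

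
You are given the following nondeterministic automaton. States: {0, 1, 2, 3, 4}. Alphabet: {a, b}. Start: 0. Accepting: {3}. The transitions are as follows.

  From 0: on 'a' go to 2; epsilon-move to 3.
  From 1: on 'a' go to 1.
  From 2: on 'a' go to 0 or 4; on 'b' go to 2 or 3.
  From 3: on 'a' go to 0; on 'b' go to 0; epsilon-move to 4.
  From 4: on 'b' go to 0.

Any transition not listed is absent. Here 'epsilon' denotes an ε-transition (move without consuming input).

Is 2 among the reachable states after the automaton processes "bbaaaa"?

Yes

Start: ε-closure({0}) = {0, 3, 4}.
Read 'b': 0→∅, 3→{0}, 4→{0}; union {0}; ε-closure = {0, 3, 4}.
Read 'b': 0→∅, 3→{0}, 4→{0}; union {0}; ε-closure = {0, 3, 4}.
Read 'a': 0→{2}, 3→{0}, 4→∅; union {0, 2}; ε-closure = {0, 2, 3, 4}.
Read 'a': 0→{2}, 2→{0, 4}, 3→{0}, 4→∅; union {0, 2, 4}; ε-closure = {0, 2, 3, 4}.
Read 'a': 0→{2}, 2→{0, 4}, 3→{0}, 4→∅; union {0, 2, 4}; ε-closure = {0, 2, 3, 4}.
Read 'a': 0→{2}, 2→{0, 4}, 3→{0}, 4→∅; union {0, 2, 4}; ε-closure = {0, 2, 3, 4}.
State 2 is in {0, 2, 3, 4}.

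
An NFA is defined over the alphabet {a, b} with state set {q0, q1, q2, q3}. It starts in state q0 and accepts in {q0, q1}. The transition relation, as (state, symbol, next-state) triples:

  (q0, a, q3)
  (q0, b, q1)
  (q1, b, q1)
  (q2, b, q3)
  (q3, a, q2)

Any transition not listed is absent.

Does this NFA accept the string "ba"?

No

Start in {q0}.
Read 'b': {q0} → {q1}.
Read 'a': {q1} → ∅.
The final set ∅ contains no accepting state.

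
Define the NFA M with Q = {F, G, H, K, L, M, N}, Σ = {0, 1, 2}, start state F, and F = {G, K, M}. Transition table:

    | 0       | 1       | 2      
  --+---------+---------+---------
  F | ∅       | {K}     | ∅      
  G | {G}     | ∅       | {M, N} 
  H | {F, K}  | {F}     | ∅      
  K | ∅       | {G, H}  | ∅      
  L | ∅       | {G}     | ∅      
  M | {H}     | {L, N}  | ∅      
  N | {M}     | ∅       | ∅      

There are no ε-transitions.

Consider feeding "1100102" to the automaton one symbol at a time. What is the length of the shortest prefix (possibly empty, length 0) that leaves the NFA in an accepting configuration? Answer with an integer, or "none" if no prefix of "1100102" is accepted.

1

Start in {F}.
Read '1': F→{K}; now {K}.
None of the earlier sets intersect F, but {K} does.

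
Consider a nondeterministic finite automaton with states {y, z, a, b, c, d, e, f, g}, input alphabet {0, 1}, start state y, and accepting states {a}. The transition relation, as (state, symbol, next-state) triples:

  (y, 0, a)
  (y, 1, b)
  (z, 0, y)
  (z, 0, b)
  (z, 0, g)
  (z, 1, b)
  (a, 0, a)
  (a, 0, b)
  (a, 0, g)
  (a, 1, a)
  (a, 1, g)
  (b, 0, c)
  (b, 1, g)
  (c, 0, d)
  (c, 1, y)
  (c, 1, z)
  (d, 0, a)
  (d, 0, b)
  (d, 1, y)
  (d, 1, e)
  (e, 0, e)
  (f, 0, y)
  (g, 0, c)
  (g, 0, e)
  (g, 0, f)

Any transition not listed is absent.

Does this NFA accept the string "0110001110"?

Yes

Start in {y}.
Read '0': {y} → {a}.
Read '1': {a} → {a, g}.
Read '1': {a, g} → {a, g}.
Read '0': {a, g} → {a, b, c, e, f, g}.
Read '0': {a, b, c, e, f, g} → {y, a, b, c, d, e, f, g}.
Read '0': {y, a, b, c, d, e, f, g} → {y, a, b, c, d, e, f, g}.
Read '1': {y, a, b, c, d, e, f, g} → {y, z, a, b, e, g}.
Read '1': {y, z, a, b, e, g} → {a, b, g}.
Read '1': {a, b, g} → {a, g}.
Read '0': {a, g} → {a, b, c, e, f, g}.
The final set {a, b, c, e, f, g} contains the accepting state a.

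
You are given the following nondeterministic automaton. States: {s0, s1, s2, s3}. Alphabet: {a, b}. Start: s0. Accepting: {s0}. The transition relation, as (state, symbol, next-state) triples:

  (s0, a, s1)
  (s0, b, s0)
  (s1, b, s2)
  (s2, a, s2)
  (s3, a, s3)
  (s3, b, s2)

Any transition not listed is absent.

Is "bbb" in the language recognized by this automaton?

Start in {s0}.
Read 'b': {s0} → {s0}.
Read 'b': {s0} → {s0}.
Read 'b': {s0} → {s0}.
The final set {s0} contains the accepting state s0.

Yes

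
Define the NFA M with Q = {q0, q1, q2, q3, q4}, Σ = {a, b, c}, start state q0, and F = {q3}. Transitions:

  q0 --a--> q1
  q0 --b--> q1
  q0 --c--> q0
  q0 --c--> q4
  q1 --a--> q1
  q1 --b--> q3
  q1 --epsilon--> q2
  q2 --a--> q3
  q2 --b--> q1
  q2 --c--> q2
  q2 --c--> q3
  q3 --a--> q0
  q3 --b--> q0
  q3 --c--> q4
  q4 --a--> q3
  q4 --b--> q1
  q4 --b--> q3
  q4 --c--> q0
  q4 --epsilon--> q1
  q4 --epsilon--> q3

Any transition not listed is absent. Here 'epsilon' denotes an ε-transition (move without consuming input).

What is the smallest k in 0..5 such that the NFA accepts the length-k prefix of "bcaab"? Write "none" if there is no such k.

2

Start in {q0}.
Read 'b': {q0} → {q1, q2}.
Read 'c': {q1, q2} → {q2, q3}.
None of the earlier sets intersect F, but {q2, q3} does.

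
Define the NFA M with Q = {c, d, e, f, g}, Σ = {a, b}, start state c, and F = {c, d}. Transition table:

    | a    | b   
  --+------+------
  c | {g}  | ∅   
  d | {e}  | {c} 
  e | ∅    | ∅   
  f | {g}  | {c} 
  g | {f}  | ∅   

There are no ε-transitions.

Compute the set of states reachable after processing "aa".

{f}

Start in {c}.
Read 'a': c→{g}; now {g}.
Read 'a': g→{f}; now {f}.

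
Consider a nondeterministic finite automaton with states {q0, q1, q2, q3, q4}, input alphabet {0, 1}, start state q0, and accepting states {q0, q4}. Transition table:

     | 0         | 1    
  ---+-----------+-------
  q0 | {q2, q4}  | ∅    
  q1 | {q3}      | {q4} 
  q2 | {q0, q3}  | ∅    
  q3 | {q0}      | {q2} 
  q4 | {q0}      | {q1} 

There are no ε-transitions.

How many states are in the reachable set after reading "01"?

Start in {q0}.
Read '0': {q0} → {q2, q4}.
Read '1': {q2, q4} → {q1}.
That set has 1 state.

1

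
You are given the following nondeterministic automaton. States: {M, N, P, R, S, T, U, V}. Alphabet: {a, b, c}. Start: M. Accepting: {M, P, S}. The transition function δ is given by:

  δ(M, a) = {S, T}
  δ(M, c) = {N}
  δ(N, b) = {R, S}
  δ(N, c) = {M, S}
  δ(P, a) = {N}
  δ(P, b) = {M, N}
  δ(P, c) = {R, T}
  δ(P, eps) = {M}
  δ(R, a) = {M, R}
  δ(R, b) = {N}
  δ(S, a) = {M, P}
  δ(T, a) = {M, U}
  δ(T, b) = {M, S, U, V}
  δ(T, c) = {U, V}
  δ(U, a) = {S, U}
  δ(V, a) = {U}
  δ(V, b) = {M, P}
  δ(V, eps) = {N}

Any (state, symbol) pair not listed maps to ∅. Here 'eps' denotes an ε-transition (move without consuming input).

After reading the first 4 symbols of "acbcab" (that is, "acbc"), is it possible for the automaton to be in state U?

No

Start in {M}.
Read 'a': {M} → {S, T}.
Read 'c': {S, T} → {N, U, V}.
Read 'b': {N, U, V} → {M, P, R, S}.
Read 'c': {M, P, R, S} → {N, R, T}.
State U is not in {N, R, T}.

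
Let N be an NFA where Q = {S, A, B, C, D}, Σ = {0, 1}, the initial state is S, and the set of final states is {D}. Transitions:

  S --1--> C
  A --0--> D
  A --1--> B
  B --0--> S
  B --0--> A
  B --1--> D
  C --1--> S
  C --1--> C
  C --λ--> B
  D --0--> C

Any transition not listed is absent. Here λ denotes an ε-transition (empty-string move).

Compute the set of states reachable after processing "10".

Start in {S}.
Read '1': S→{C}; union {C}; ε-closure = {B, C}.
Read '0': B→{S, A}, C→∅; now {S, A}.

{S, A}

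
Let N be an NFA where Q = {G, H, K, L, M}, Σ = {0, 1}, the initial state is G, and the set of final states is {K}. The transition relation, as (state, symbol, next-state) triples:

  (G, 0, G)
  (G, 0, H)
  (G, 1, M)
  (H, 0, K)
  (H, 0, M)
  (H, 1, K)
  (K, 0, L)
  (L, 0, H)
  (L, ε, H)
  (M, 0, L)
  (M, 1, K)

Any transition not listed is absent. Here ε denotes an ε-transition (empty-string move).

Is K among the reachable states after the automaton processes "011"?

Yes

Start in {G}.
Read '0': G→{G, H}; now {G, H}.
Read '1': G→{M}, H→{K}; now {K, M}.
Read '1': K→∅, M→{K}; now {K}.
State K is in {K}.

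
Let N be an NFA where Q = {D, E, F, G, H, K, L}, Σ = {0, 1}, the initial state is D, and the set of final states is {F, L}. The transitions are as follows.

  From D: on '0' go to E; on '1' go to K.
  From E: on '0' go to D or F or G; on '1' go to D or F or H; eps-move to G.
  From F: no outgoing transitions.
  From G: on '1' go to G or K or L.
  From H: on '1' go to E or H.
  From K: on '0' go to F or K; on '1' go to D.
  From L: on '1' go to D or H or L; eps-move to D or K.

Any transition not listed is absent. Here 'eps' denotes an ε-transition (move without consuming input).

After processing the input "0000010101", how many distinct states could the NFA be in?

6

Start in {D}.
Read '0': D→{E}; union {E}; ε-closure = {E, G}.
Read '0': E→{D, F, G}, G→∅; now {D, F, G}.
Read '0': D→{E}, F→∅, G→∅; union {E}; ε-closure = {E, G}.
Read '0': E→{D, F, G}, G→∅; now {D, F, G}.
Read '0': D→{E}, F→∅, G→∅; union {E}; ε-closure = {E, G}.
Read '1': E→{D, F, H}, G→{G, K, L}; now {D, F, G, H, K, L}.
Read '0': D→{E}, F→∅, G→∅, H→∅, K→{F, K}, L→∅; union {E, F, K}; ε-closure = {E, F, G, K}.
Read '1': E→{D, F, H}, F→∅, G→{G, K, L}, K→{D}; now {D, F, G, H, K, L}.
Read '0': D→{E}, F→∅, G→∅, H→∅, K→{F, K}, L→∅; union {E, F, K}; ε-closure = {E, F, G, K}.
Read '1': E→{D, F, H}, F→∅, G→{G, K, L}, K→{D}; now {D, F, G, H, K, L}.
That set has 6 states.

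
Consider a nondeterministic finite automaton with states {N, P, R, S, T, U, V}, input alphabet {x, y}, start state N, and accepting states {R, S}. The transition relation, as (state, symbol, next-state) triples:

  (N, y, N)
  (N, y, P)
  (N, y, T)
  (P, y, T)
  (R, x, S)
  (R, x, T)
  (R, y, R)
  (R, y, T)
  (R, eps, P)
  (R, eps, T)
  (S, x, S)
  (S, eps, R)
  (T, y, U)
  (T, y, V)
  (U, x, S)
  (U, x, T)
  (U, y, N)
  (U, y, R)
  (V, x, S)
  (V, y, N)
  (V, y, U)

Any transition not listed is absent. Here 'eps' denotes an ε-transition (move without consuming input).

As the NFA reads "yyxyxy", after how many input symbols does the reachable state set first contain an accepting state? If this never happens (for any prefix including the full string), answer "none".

Start in {N}.
Read 'y': {N} → {N, P, T}.
Read 'y': {N, P, T} → {N, P, T, U, V}.
Read 'x': {N, P, T, U, V} → {P, R, S, T}.
None of the earlier sets intersect F, but {P, R, S, T} does.

3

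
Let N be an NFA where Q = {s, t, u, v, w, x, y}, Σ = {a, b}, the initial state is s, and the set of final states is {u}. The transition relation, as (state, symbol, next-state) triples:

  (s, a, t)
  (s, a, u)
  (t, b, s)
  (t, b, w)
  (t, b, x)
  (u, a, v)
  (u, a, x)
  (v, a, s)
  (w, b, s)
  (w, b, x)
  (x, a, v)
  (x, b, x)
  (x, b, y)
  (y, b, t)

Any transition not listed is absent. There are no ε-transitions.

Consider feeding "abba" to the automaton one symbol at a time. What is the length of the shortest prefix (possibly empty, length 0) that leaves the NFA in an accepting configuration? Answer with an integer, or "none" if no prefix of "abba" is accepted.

1

Start in {s}.
Read 'a': {s} → {t, u}.
None of the earlier sets intersect F, but {t, u} does.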